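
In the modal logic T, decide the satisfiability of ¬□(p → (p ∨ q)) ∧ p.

Unsatisfiable

1. ¬□(p → (p ∨ q)) ∧ p, 0
2. ¬□(p → (p ∨ q)), 0   [∧-rule on 1]
3. p, 0   [∧-rule on 1]
4. ¬(p → (p ∨ q)), 1   [¬□-rule on 2: fresh world 1, 0R1]
5. p, 1   [¬→-rule on 4]
6. ¬(p ∨ q), 1   [¬→-rule on 4]
7. ¬p, 1   [¬∨-rule on 6]
8. ¬q, 1   [¬∨-rule on 6]
Accessibility: 0R0, 0R1, 1R1
Branch closes: p and ¬p both at 1.
All branches of the tableau close; one closing branch shown above.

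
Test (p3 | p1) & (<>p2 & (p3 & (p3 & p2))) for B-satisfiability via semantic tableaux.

Satisfiable

1. (p3 | p1) & (<>p2 & (p3 & (p3 & p2))), 0
2. p3 | p1, 0   [&-rule on 1]
3. <>p2 & (p3 & (p3 & p2)), 0   [&-rule on 1]
4. <>p2, 0   [&-rule on 3]
5. p3 & (p3 & p2), 0   [&-rule on 3]
6. p3, 0   [&-rule on 5]
7. p3 & p2, 0   [&-rule on 5]
8. p2, 0   [&-rule on 7]
9. p1, 0   [|-rule on 2 (branches; this branch)]
10. p2, 1   [<>-rule on 4: fresh world 1, 0R1]
Accessibility: 0R0, 0R1, 1R0, 1R1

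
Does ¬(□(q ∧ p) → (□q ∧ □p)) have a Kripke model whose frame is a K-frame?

1. ¬(□(q ∧ p) → (□q ∧ □p)), w0
2. □(q ∧ p), w0   [¬→-rule on 1]
3. ¬(□q ∧ □p), w0   [¬→-rule on 1]
4. ¬□p, w0   [¬∧-rule on 3 (branches; this branch)]
5. ¬p, w1   [¬□-rule on 4: fresh world w1, w0Rw1]
6. q ∧ p, w1   [□-rule on 2 via w0Rw1]
7. q, w1   [∧-rule on 6]
8. p, w1   [∧-rule on 6]
Accessibility: w0Rw1
Branch closes: p and ¬p both at w1.
All branches of the tableau close; one closing branch shown above.

Unsatisfiable (every branch closes)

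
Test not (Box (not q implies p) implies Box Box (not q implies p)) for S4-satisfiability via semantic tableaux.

No, unsatisfiable

1. not (Box (not q implies p) implies Box Box (not q implies p)), u
2. Box (not q implies p), u
3. not Box Box (not q implies p), u
4. not q implies p, u
5. p, u
6. not Box (not q implies p), v
7. not q implies p, v
8. p, v
9. not (not q implies p), w
10. not q, w
11. not p, w
12. not q implies p, w
13. p, w
Accessibility: uRu, uRv, uRw, vRv, vRw, wRw
Branch closes: p and not p both at w.
(One branch shown.) All branches close.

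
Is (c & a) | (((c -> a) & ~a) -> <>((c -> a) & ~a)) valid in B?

Tableau for the negation ~((c & a) | (((c -> a) & ~a) -> <>((c -> a) & ~a))):
1. ~((c & a) | (((c -> a) & ~a) -> <>((c -> a) & ~a))), 0
2. ~(c & a), 0
3. ~(((c -> a) & ~a) -> <>((c -> a) & ~a)), 0
4. (c -> a) & ~a, 0
5. ~<>((c -> a) & ~a), 0
6. c -> a, 0
7. ~a, 0
8. ~((c -> a) & ~a), 0
9. ~c, 0
10. ~(c -> a), 0
11. c, 0
Accessibility: 0R0
Branch closes: c and ~c both at 0.
Every branch of the negation's tableau closes; the branch above is one of them.

Valid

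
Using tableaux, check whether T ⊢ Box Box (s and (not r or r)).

Not valid

Tableau for the negation not Box Box (s and (not r or r)):
1. not Box Box (s and (not r or r)), 0
2. not Box (s and (not r or r)), 1
3. not (s and (not r or r)), 2
4. not s, 2
Accessibility: 0R0, 0R1, 1R1, 1R2, 2R2
The negation has an open branch (countermodel exists).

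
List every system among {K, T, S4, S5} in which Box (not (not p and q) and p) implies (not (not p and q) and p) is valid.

K-tableau for the negation not (Box (not (not p and q) and p) implies (not (not p and q) and p)):
1. not (Box (not (not p and q) and p) implies (not (not p and q) and p)), 0
2. Box (not (not p and q) and p), 0   [neg-implies-rule on 1]
3. not (not (not p and q) and p), 0   [neg-implies-rule on 1]
4. not p, 0   [neg-and-rule on 3 (branches; this branch)]
Complete open branch: countermodel on a K-frame, so not valid in K.
T-tableau for the negation not (Box (not (not p and q) and p) implies (not (not p and q) and p)):
1. not (Box (not (not p and q) and p) implies (not (not p and q) and p)), 0
2. Box (not (not p and q) and p), 0   [neg-implies-rule on 1]
3. not (not (not p and q) and p), 0   [neg-implies-rule on 1]
4. not (not p and q) and p, 0   [Box-rule on 2 via 0R0]
5. not (not p and q), 0   [and-rule on 4]
6. p, 0   [and-rule on 4]
7. not p and q, 0   [neg-and-rule on 3 (branches; this branch)]
8. not p, 0   [and-rule on 7]
9. q, 0   [and-rule on 7]
Accessibility: 0R0
Branch closes: p and not p both at 0.
Every branch closes (one shown): valid in T, hence also in S4, S5 (every theorem of T is a theorem of S4 and S5).

T, S4, S5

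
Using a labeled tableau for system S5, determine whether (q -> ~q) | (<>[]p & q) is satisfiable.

Satisfiable

1. (q -> ~q) | (<>[]p & q), w0
2. <>[]p & q, w0
3. <>[]p, w0
4. q, w0
5. []p, w1
6. p, w0
7. p, w1
Accessibility: w0Rw0, w0Rw1, w1Rw0, w1Rw1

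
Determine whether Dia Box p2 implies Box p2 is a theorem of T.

Tableau for the negation not (Dia Box p2 implies Box p2):
1. not (Dia Box p2 implies Box p2), w0
2. Dia Box p2, w0   [neg-implies-rule on 1]
3. not Box p2, w0   [neg-implies-rule on 1]
4. Box p2, w1   [Dia-rule on 2: fresh world w1, w0Rw1]
5. p2, w1   [Box-rule on 4 via w1Rw1]
6. not p2, w2   [neg-Box-rule on 3: fresh world w2, w0Rw2]
Accessibility: w0Rw0, w0Rw1, w0Rw2, w1Rw1, w2Rw2
The negation has an open branch (countermodel exists).

Invalid (countermodel exists)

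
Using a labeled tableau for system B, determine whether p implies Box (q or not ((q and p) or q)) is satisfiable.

Yes, satisfiable

1. p implies Box (q or not ((q and p) or q)), u
2. Box (q or not ((q and p) or q)), u
3. q or not ((q and p) or q), u
4. not ((q and p) or q), u
5. not (q and p), u
6. not q, u
7. not p, u
Accessibility: uRu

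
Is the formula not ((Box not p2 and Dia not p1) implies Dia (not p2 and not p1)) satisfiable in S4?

1. not ((Box not p2 and Dia not p1) implies Dia (not p2 and not p1)), u
2. Box not p2 and Dia not p1, u
3. not Dia (not p2 and not p1), u
4. Box not p2, u
5. Dia not p1, u
6. not (not p2 and not p1), u
7. not p2, u
8. p1, u
9. not p1, v
10. not (not p2 and not p1), v
11. not p2, v
12. p1, v
Accessibility: uRu, uRv, vRv
Branch closes: p1 and not p1 both at v.
(One branch shown.) All branches close.

Unsatisfiable (every branch closes)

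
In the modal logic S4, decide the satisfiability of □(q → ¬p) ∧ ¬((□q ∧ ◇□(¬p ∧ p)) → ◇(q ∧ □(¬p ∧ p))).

1. □(q → ¬p) ∧ ¬((□q ∧ ◇□(¬p ∧ p)) → ◇(q ∧ □(¬p ∧ p))), w0
2. □(q → ¬p), w0   [∧-rule on 1]
3. ¬((□q ∧ ◇□(¬p ∧ p)) → ◇(q ∧ □(¬p ∧ p))), w0   [∧-rule on 1]
4. □q ∧ ◇□(¬p ∧ p), w0   [¬→-rule on 3]
5. ¬◇(q ∧ □(¬p ∧ p)), w0   [¬→-rule on 3]
6. □q, w0   [∧-rule on 4]
7. ◇□(¬p ∧ p), w0   [∧-rule on 4]
8. q → ¬p, w0   [□-rule on 2 via w0Rw0]
9. ¬(q ∧ □(¬p ∧ p)), w0   [¬◇-rule on 5 via w0Rw0]
10. q, w0   [□-rule on 6 via w0Rw0]
11. ¬p, w0   [→-rule on 8 (branches; this branch)]
12. ¬□(¬p ∧ p), w0   [¬∧-rule on 9 (branches; this branch)]
13. □(¬p ∧ p), w1   [◇-rule on 7: fresh world w1, w0Rw1]
14. q → ¬p, w1   [□-rule on 2 via w0Rw1]
15. ¬(q ∧ □(¬p ∧ p)), w1   [¬◇-rule on 5 via w0Rw1]
16. q, w1   [□-rule on 6 via w0Rw1]
17. ¬p ∧ p, w1   [□-rule on 13 via w1Rw1]
18. ¬p, w1   [∧-rule on 17]
19. p, w1   [∧-rule on 17]
Accessibility: w0Rw0, w0Rw1, w1Rw1
Branch closes: p and ¬p both at w1.
(One branch shown.) All branches close.

Unsatisfiable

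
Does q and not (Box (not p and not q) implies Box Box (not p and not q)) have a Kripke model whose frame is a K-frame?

Satisfiable

1. q and not (Box (not p and not q) implies Box Box (not p and not q)), w0
2. q, w0
3. not (Box (not p and not q) implies Box Box (not p and not q)), w0
4. Box (not p and not q), w0
5. not Box Box (not p and not q), w0
6. not Box (not p and not q), w1
7. not p and not q, w1
8. not p, w1
9. not q, w1
10. not (not p and not q), w2
11. q, w2
Accessibility: w0Rw1, w1Rw2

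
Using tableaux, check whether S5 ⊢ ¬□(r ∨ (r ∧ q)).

Tableau for the negation □(r ∨ (r ∧ q)):
1. □(r ∨ (r ∧ q)), u
2. r ∨ (r ∧ q), u
3. r ∧ q, u
4. r, u
5. q, u
Accessibility: uRu
The negation has an open branch (countermodel exists).

No, not valid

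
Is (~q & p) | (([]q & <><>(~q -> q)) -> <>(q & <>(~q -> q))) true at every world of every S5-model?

Tableau for the negation ~((~q & p) | (([]q & <><>(~q -> q)) -> <>(q & <>(~q -> q)))):
1. ~((~q & p) | (([]q & <><>(~q -> q)) -> <>(q & <>(~q -> q)))), 0
2. ~(~q & p), 0   [~|-rule on 1]
3. ~(([]q & <><>(~q -> q)) -> <>(q & <>(~q -> q))), 0   [~|-rule on 1]
4. []q & <><>(~q -> q), 0   [~->-rule on 3]
5. ~<>(q & <>(~q -> q)), 0   [~->-rule on 3]
6. []q, 0   [&-rule on 4]
7. <><>(~q -> q), 0   [&-rule on 4]
8. ~(q & <>(~q -> q)), 0   [~<>-rule on 5 via 0R0]
9. q, 0   [[]-rule on 6 via 0R0]
10. ~p, 0   [~&-rule on 2 (branches; this branch)]
11. ~<>(~q -> q), 0   [~&-rule on 8 (branches; this branch)]
12. ~(~q -> q), 0   [~<>-rule on 11 via 0R0]
13. ~q, 0   [~->-rule on 12]
Accessibility: 0R0
Branch closes: q and ~q both at 0.
All branches of the negation close; one closing branch shown above.

Valid in S5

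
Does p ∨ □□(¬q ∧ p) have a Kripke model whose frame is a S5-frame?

Yes, satisfiable

1. p ∨ □□(¬q ∧ p), u
2. □□(¬q ∧ p), u   [∨-rule on 1 (branches; this branch)]
3. □(¬q ∧ p), u   [□-rule on 2 via uRu]
4. ¬q ∧ p, u   [□-rule on 3 via uRu]
5. ¬q, u   [∧-rule on 4]
6. p, u   [∧-rule on 4]
Accessibility: uRu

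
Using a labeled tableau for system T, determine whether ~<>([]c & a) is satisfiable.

Satisfiable

1. ~<>([]c & a), 0
2. ~([]c & a), 0   [~<>-rule on 1 via 0R0]
3. ~a, 0   [~&-rule on 2 (branches; this branch)]
Accessibility: 0R0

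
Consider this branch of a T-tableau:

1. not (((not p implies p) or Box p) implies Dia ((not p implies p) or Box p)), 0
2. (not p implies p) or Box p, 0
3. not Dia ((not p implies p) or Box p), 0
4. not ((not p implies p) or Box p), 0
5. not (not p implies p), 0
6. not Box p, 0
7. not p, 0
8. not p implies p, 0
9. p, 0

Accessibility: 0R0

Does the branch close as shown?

Closed

Both p and not p appear at 0.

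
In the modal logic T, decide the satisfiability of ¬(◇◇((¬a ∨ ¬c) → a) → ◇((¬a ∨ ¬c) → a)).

Satisfiable

1. ¬(◇◇((¬a ∨ ¬c) → a) → ◇((¬a ∨ ¬c) → a)), w0
2. ◇◇((¬a ∨ ¬c) → a), w0
3. ¬◇((¬a ∨ ¬c) → a), w0
4. ¬((¬a ∨ ¬c) → a), w0
5. ¬a ∨ ¬c, w0
6. ¬a, w0
7. ¬c, w0
8. ◇((¬a ∨ ¬c) → a), w1
9. ¬((¬a ∨ ¬c) → a), w1
10. ¬a ∨ ¬c, w1
11. ¬a, w1
12. ¬c, w1
13. (¬a ∨ ¬c) → a, w2
14. a, w2
Accessibility: w0Rw0, w0Rw1, w1Rw1, w1Rw2, w2Rw2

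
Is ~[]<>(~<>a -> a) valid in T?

Tableau for the negation []<>(~<>a -> a):
1. []<>(~<>a -> a), w0
2. <>(~<>a -> a), w0
3. ~<>a -> a, w1
4. <>(~<>a -> a), w1
5. a, w1
6. ~<>a -> a, w2
7. a, w2
Accessibility: w0Rw0, w0Rw1, w1Rw1, w1Rw2, w2Rw2
The negation has an open branch (countermodel exists).

No, not valid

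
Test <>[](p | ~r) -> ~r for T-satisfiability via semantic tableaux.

Yes, satisfiable

1. <>[](p | ~r) -> ~r, 0
2. ~r, 0
Accessibility: 0R0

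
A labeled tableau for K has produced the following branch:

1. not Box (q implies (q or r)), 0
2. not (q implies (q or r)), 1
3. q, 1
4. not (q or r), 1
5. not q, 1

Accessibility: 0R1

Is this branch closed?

Both q and not q appear at 1.

Yes, closed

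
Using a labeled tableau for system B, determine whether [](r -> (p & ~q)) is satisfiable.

Satisfiable (open branch found)

1. [](r -> (p & ~q)), 0
2. r -> (p & ~q), 0
3. p & ~q, 0
4. p, 0
5. ~q, 0
Accessibility: 0R0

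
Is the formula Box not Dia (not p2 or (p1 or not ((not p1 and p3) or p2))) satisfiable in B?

1. Box not Dia (not p2 or (p1 or not ((not p1 and p3) or p2))), w0
2. not Dia (not p2 or (p1 or not ((not p1 and p3) or p2))), w0
3. not (not p2 or (p1 or not ((not p1 and p3) or p2))), w0
4. p2, w0
5. not (p1 or not ((not p1 and p3) or p2)), w0
6. not p1, w0
7. (not p1 and p3) or p2, w0
Accessibility: w0Rw0

Satisfiable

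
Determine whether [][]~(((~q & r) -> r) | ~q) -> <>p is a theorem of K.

No, not valid

Tableau for the negation ~([][]~(((~q & r) -> r) | ~q) -> <>p):
1. ~([][]~(((~q & r) -> r) | ~q) -> <>p), u
2. [][]~(((~q & r) -> r) | ~q), u   [~->-rule on 1]
3. ~<>p, u   [~->-rule on 1]
The negation has an open branch (countermodel exists).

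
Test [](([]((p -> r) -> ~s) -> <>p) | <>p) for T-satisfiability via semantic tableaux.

Satisfiable (open branch found)

1. [](([]((p -> r) -> ~s) -> <>p) | <>p), w0
2. ([]((p -> r) -> ~s) -> <>p) | <>p, w0
3. <>p, w0
4. p, w1
5. ([]((p -> r) -> ~s) -> <>p) | <>p, w1
6. <>p, w1
7. p, w2
Accessibility: w0Rw0, w0Rw1, w1Rw1, w1Rw2, w2Rw2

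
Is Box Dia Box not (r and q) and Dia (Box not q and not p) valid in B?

No, not valid

Tableau for the negation not (Box Dia Box not (r and q) and Dia (Box not q and not p)):
1. not (Box Dia Box not (r and q) and Dia (Box not q and not p)), 0
2. not Dia (Box not q and not p), 0
3. not (Box not q and not p), 0
4. p, 0
Accessibility: 0R0
The negation has an open branch (countermodel exists).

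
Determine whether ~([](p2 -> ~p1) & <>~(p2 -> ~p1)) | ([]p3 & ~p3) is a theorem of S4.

Valid

Tableau for the negation ~(~([](p2 -> ~p1) & <>~(p2 -> ~p1)) | ([]p3 & ~p3)):
1. ~(~([](p2 -> ~p1) & <>~(p2 -> ~p1)) | ([]p3 & ~p3)), u
2. [](p2 -> ~p1) & <>~(p2 -> ~p1), u
3. ~([]p3 & ~p3), u
4. [](p2 -> ~p1), u
5. <>~(p2 -> ~p1), u
6. p2 -> ~p1, u
7. p3, u
8. ~p1, u
9. ~(p2 -> ~p1), v
10. p2, v
11. p1, v
12. p2 -> ~p1, v
13. ~p1, v
Accessibility: uRu, uRv, vRv
Branch closes: p1 and ~p1 both at v.
All branches of the negation close; one closing branch shown above.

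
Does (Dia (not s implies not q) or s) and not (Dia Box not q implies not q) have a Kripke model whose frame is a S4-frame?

1. (Dia (not s implies not q) or s) and not (Dia Box not q implies not q), u
2. Dia (not s implies not q) or s, u   [and-rule on 1]
3. not (Dia Box not q implies not q), u   [and-rule on 1]
4. Dia Box not q, u   [neg-implies-rule on 3]
5. q, u   [neg-implies-rule on 3]
6. s, u   [or-rule on 2 (branches; this branch)]
7. Box not q, v   [Dia-rule on 4: fresh world v, uRv]
8. not q, v   [Box-rule on 7 via vRv]
Accessibility: uRu, uRv, vRv

Yes, satisfiable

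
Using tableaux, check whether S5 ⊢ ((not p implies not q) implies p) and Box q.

Tableau for the negation not (((not p implies not q) implies p) and Box q):
1. not (((not p implies not q) implies p) and Box q), u
2. not Box q, u   [neg-and-rule on 1 (branches; this branch)]
3. not q, v   [neg-Box-rule on 2: fresh world v, uRv]
Accessibility: uRu, uRv, vRu, vRv
The negation has an open branch (countermodel exists).

No, not valid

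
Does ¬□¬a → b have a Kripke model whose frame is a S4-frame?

1. ¬□¬a → b, u
2. b, u
Accessibility: uRu

Yes, satisfiable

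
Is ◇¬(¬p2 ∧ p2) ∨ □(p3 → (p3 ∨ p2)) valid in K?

Tableau for the negation ¬(◇¬(¬p2 ∧ p2) ∨ □(p3 → (p3 ∨ p2))):
1. ¬(◇¬(¬p2 ∧ p2) ∨ □(p3 → (p3 ∨ p2))), 0
2. ¬◇¬(¬p2 ∧ p2), 0
3. ¬□(p3 → (p3 ∨ p2)), 0
4. ¬(p3 → (p3 ∨ p2)), 1
5. p3, 1
6. ¬(p3 ∨ p2), 1
7. ¬p3, 1
8. ¬p2, 1
Accessibility: 0R1
Branch closes: p3 and ¬p3 both at 1.
Every branch of the negation's tableau closes; the branch above is one of them.

Yes, valid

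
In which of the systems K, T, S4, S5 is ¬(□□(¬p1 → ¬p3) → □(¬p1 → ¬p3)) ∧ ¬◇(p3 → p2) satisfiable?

K

T-tableau for the formula:
1. ¬(□□(¬p1 → ¬p3) → □(¬p1 → ¬p3)) ∧ ¬◇(p3 → p2), u
2. ¬(□□(¬p1 → ¬p3) → □(¬p1 → ¬p3)), u   [∧-rule on 1]
3. ¬◇(p3 → p2), u   [∧-rule on 1]
4. □□(¬p1 → ¬p3), u   [¬→-rule on 2]
5. ¬□(¬p1 → ¬p3), u   [¬→-rule on 2]
6. ¬(p3 → p2), u   [¬◇-rule on 3 via uRu]
7. p3, u   [¬→-rule on 6]
8. ¬p2, u   [¬→-rule on 6]
9. □(¬p1 → ¬p3), u   [□-rule on 4 via uRu]
10. ¬p1 → ¬p3, u   [□-rule on 9 via uRu]
11. p1, u   [→-rule on 10 (branches; this branch)]
12. ¬(¬p1 → ¬p3), v   [¬□-rule on 5: fresh world v, uRv]
13. ¬p1, v   [¬→-rule on 12]
14. p3, v   [¬→-rule on 12]
15. ¬(p3 → p2), v   [¬◇-rule on 3 via uRv]
16. ¬p2, v   [¬→-rule on 15]
17. □(¬p1 → ¬p3), v   [□-rule on 4 via uRv]
18. ¬p1 → ¬p3, v   [□-rule on 9 via uRv]
19. ¬p3, v   [→-rule on 18 (branches; this branch)]
Accessibility: uRu, uRv, vRv
Branch closes: p3 and ¬p3 both at v.
Every branch closes (one shown): unsatisfiable in T, hence also in S4, S5 (every S4/S5-frame is a T-frame).
K-tableau for the formula:
1. ¬(□□(¬p1 → ¬p3) → □(¬p1 → ¬p3)) ∧ ¬◇(p3 → p2), u
2. ¬(□□(¬p1 → ¬p3) → □(¬p1 → ¬p3)), u   [∧-rule on 1]
3. ¬◇(p3 → p2), u   [∧-rule on 1]
4. □□(¬p1 → ¬p3), u   [¬→-rule on 2]
5. ¬□(¬p1 → ¬p3), u   [¬→-rule on 2]
6. ¬(¬p1 → ¬p3), v   [¬□-rule on 5: fresh world v, uRv]
7. ¬p1, v   [¬→-rule on 6]
8. p3, v   [¬→-rule on 6]
9. ¬(p3 → p2), v   [¬◇-rule on 3 via uRv]
10. ¬p2, v   [¬→-rule on 9]
11. □(¬p1 → ¬p3), v   [□-rule on 4 via uRv]
Accessibility: uRv
Complete open branch: satisfiable in K.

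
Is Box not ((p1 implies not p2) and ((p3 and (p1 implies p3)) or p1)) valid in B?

Tableau for the negation not Box not ((p1 implies not p2) and ((p3 and (p1 implies p3)) or p1)):
1. not Box not ((p1 implies not p2) and ((p3 and (p1 implies p3)) or p1)), w0
2. (p1 implies not p2) and ((p3 and (p1 implies p3)) or p1), w1
3. p1 implies not p2, w1
4. (p3 and (p1 implies p3)) or p1, w1
5. not p2, w1
6. p1, w1
Accessibility: w0Rw0, w0Rw1, w1Rw0, w1Rw1
The negation has an open branch (countermodel exists).

Invalid (countermodel exists)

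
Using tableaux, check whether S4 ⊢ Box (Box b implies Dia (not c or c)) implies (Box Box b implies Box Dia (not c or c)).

Tableau for the negation not (Box (Box b implies Dia (not c or c)) implies (Box Box b implies Box Dia (not c or c))):
1. not (Box (Box b implies Dia (not c or c)) implies (Box Box b implies Box Dia (not c or c))), w0
2. Box (Box b implies Dia (not c or c)), w0
3. not (Box Box b implies Box Dia (not c or c)), w0
4. Box Box b, w0
5. not Box Dia (not c or c), w0
6. Box b implies Dia (not c or c), w0
7. Box b, w0
8. b, w0
9. Dia (not c or c), w0
10. not Dia (not c or c), w1
11. Box b implies Dia (not c or c), w1
12. Box b, w1
13. b, w1
14. not (not c or c), w1
15. c, w1
16. not c, w1
Accessibility: w0Rw0, w0Rw1, w1Rw1
Branch closes: c and not c both at w1.
Every branch of the negation's tableau closes; the branch above is one of them.

Valid in S4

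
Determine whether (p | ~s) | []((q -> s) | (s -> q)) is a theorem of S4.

Tableau for the negation ~((p | ~s) | []((q -> s) | (s -> q))):
1. ~((p | ~s) | []((q -> s) | (s -> q))), u
2. ~(p | ~s), u   [~|-rule on 1]
3. ~[]((q -> s) | (s -> q)), u   [~|-rule on 1]
4. ~p, u   [~|-rule on 2]
5. s, u   [~|-rule on 2]
6. ~((q -> s) | (s -> q)), v   [~[]-rule on 3: fresh world v, uRv]
7. ~(q -> s), v   [~|-rule on 6]
8. ~(s -> q), v   [~|-rule on 6]
9. q, v   [~->-rule on 7]
10. ~s, v   [~->-rule on 7]
11. s, v   [~->-rule on 8]
12. ~q, v   [~->-rule on 8]
Accessibility: uRu, uRv, vRv
Branch closes: s and ~s both at v.
All branches of the negation close; one closing branch shown above.

Yes, valid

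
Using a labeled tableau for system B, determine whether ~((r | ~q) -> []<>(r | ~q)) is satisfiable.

1. ~((r | ~q) -> []<>(r | ~q)), u
2. r | ~q, u   [~->-rule on 1]
3. ~[]<>(r | ~q), u   [~->-rule on 1]
4. ~q, u   [|-rule on 2 (branches; this branch)]
5. ~<>(r | ~q), v   [~[]-rule on 3: fresh world v, uRv]
6. ~(r | ~q), u   [~<>-rule on 5 via vRu]
7. ~r, u   [~|-rule on 6]
8. q, u   [~|-rule on 6]
Accessibility: uRu, uRv, vRu, vRv
Branch closes: q and ~q both at u.
(One branch shown.) All branches close.

Unsatisfiable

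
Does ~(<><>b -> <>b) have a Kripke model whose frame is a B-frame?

1. ~(<><>b -> <>b), u
2. <><>b, u
3. ~<>b, u
4. ~b, u
5. <>b, v
6. ~b, v
7. b, w
Accessibility: uRu, uRv, vRu, vRv, vRw, wRv, wRw

Satisfiable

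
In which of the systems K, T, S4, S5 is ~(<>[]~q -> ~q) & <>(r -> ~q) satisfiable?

S5-tableau for the formula:
1. ~(<>[]~q -> ~q) & <>(r -> ~q), u
2. ~(<>[]~q -> ~q), u
3. <>(r -> ~q), u
4. <>[]~q, u
5. q, u
6. r -> ~q, v
7. ~q, v
8. []~q, w
9. ~q, u
Accessibility: uRu, uRv, uRw, vRu, vRv, vRw, wRu, wRv, wRw
Branch closes: q and ~q both at u.
Every branch closes (one shown): unsatisfiable in S5.
S4-tableau for the formula:
1. ~(<>[]~q -> ~q) & <>(r -> ~q), u
2. ~(<>[]~q -> ~q), u
3. <>(r -> ~q), u
4. <>[]~q, u
5. q, u
6. r -> ~q, v
7. ~q, v
8. []~q, w
9. ~q, w
Accessibility: uRu, uRv, uRw, vRv, wRw
Complete open branch: satisfiable in S4, hence also in K, T (this S4-model is also a K-model and a T-model).

K, T, S4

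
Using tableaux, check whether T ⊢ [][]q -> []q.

Tableau for the negation ~([][]q -> []q):
1. ~([][]q -> []q), 0
2. [][]q, 0
3. ~[]q, 0
4. []q, 0
5. q, 0
6. ~q, 1
7. []q, 1
8. q, 1
Accessibility: 0R0, 0R1, 1R1
Branch closes: q and ~q both at 1.
All branches of the negation close; one closing branch shown above.

Valid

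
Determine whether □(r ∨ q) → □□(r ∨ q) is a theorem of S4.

Tableau for the negation ¬(□(r ∨ q) → □□(r ∨ q)):
1. ¬(□(r ∨ q) → □□(r ∨ q)), u
2. □(r ∨ q), u
3. ¬□□(r ∨ q), u
4. r ∨ q, u
5. q, u
6. ¬□(r ∨ q), v
7. r ∨ q, v
8. q, v
9. ¬(r ∨ q), w
10. ¬r, w
11. ¬q, w
12. r ∨ q, w
13. q, w
Accessibility: uRu, uRv, uRw, vRv, vRw, wRw
Branch closes: q and ¬q both at w.
All branches of the negation close; one closing branch shown above.

Valid in S4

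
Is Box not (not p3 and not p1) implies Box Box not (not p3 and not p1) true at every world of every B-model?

No, not valid

Tableau for the negation not (Box not (not p3 and not p1) implies Box Box not (not p3 and not p1)):
1. not (Box not (not p3 and not p1) implies Box Box not (not p3 and not p1)), u
2. Box not (not p3 and not p1), u
3. not Box Box not (not p3 and not p1), u
4. not (not p3 and not p1), u
5. p1, u
6. not Box not (not p3 and not p1), v
7. not (not p3 and not p1), v
8. p1, v
9. not p3 and not p1, w
10. not p3, w
11. not p1, w
Accessibility: uRu, uRv, vRu, vRv, vRw, wRv, wRw
The negation has an open branch (countermodel exists).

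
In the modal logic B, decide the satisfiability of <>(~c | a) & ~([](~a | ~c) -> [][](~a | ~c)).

Satisfiable

1. <>(~c | a) & ~([](~a | ~c) -> [][](~a | ~c)), 0
2. <>(~c | a), 0
3. ~([](~a | ~c) -> [][](~a | ~c)), 0
4. [](~a | ~c), 0
5. ~[][](~a | ~c), 0
6. ~a | ~c, 0
7. ~c, 0
8. ~c | a, 1
9. ~a | ~c, 1
10. a, 1
11. ~c, 1
12. ~[](~a | ~c), 2
13. ~a | ~c, 2
14. ~c, 2
15. ~(~a | ~c), 3
16. a, 3
17. c, 3
Accessibility: 0R0, 0R1, 0R2, 1R0, 1R1, 2R0, 2R2, 2R3, 3R2, 3R3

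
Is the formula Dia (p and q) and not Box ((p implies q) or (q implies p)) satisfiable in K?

1. Dia (p and q) and not Box ((p implies q) or (q implies p)), 0
2. Dia (p and q), 0
3. not Box ((p implies q) or (q implies p)), 0
4. p and q, 1
5. p, 1
6. q, 1
7. not ((p implies q) or (q implies p)), 2
8. not (p implies q), 2
9. not (q implies p), 2
10. p, 2
11. not q, 2
12. q, 2
13. not p, 2
Accessibility: 0R1, 0R2
Branch closes: q and not q both at 2.
All branches of the tableau close; one closing branch shown above.

Unsatisfiable (every branch closes)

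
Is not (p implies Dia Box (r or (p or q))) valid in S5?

Not valid

Tableau for the negation p implies Dia Box (r or (p or q)):
1. p implies Dia Box (r or (p or q)), 0
2. Dia Box (r or (p or q)), 0   [implies-rule on 1 (branches; this branch)]
3. Box (r or (p or q)), 1   [Dia-rule on 2: fresh world 1, 0R1]
4. r or (p or q), 0   [Box-rule on 3 via 1R0]
5. r or (p or q), 1   [Box-rule on 3 via 1R1]
6. p or q, 0   [or-rule on 4 (branches; this branch)]
7. p or q, 1   [or-rule on 5 (branches; this branch)]
8. q, 0   [or-rule on 6 (branches; this branch)]
9. q, 1   [or-rule on 7 (branches; this branch)]
Accessibility: 0R0, 0R1, 1R0, 1R1
The negation has an open branch (countermodel exists).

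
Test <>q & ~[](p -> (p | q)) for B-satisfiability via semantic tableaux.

Unsatisfiable

1. <>q & ~[](p -> (p | q)), u
2. <>q, u
3. ~[](p -> (p | q)), u
4. q, v
5. ~(p -> (p | q)), w
6. p, w
7. ~(p | q), w
8. ~p, w
9. ~q, w
Accessibility: uRu, uRv, uRw, vRu, vRv, wRu, wRw
Branch closes: p and ~p both at w.
(One branch shown.) All branches close.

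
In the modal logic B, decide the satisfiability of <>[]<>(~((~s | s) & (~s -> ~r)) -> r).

1. <>[]<>(~((~s | s) & (~s -> ~r)) -> r), u
2. []<>(~((~s | s) & (~s -> ~r)) -> r), v   [<>-rule on 1: fresh world v, uRv]
3. <>(~((~s | s) & (~s -> ~r)) -> r), u   [[]-rule on 2 via vRu]
4. <>(~((~s | s) & (~s -> ~r)) -> r), v   [[]-rule on 2 via vRv]
5. ~((~s | s) & (~s -> ~r)) -> r, w   [<>-rule on 3: fresh world w, uRw]
6. r, w   [->-rule on 5 (branches; this branch)]
7. ~((~s | s) & (~s -> ~r)) -> r, x   [<>-rule on 4: fresh world x, vRx]
8. <>(~((~s | s) & (~s -> ~r)) -> r), x   [[]-rule on 2 via vRx]
9. r, x   [->-rule on 7 (branches; this branch)]
10. ~((~s | s) & (~s -> ~r)) -> r, y   [<>-rule on 8: fresh world y, xRy]
11. r, y   [->-rule on 10 (branches; this branch)]
Accessibility: uRu, uRv, uRw, vRu, vRv, vRx, wRu, wRw, xRv, xRx, xRy, yRx, yRy

Satisfiable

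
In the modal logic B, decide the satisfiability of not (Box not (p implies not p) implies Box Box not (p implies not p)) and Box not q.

1. not (Box not (p implies not p) implies Box Box not (p implies not p)) and Box not q, 0
2. not (Box not (p implies not p) implies Box Box not (p implies not p)), 0
3. Box not q, 0
4. Box not (p implies not p), 0
5. not Box Box not (p implies not p), 0
6. not q, 0
7. not (p implies not p), 0
8. p, 0
9. not Box not (p implies not p), 1
10. not q, 1
11. not (p implies not p), 1
12. p, 1
13. p implies not p, 2
14. not p, 2
Accessibility: 0R0, 0R1, 1R0, 1R1, 1R2, 2R1, 2R2

Yes, satisfiable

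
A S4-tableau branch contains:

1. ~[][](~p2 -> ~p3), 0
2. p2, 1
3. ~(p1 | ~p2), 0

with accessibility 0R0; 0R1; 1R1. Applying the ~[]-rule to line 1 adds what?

a fresh world 2 with 0R2, and ~[](~p2 -> ~p3) at 2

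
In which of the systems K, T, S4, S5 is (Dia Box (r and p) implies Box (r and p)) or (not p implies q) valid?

S5-tableau for the negation not ((Dia Box (r and p) implies Box (r and p)) or (not p implies q)):
1. not ((Dia Box (r and p) implies Box (r and p)) or (not p implies q)), u
2. not (Dia Box (r and p) implies Box (r and p)), u
3. not (not p implies q), u
4. Dia Box (r and p), u
5. not Box (r and p), u
6. not p, u
7. not q, u
8. Box (r and p), v
9. r and p, u
10. r, u
11. p, u
Accessibility: uRu, uRv, vRu, vRv
Branch closes: p and not p both at u.
Every branch closes (one shown): valid in S5.
S4-tableau for the negation not ((Dia Box (r and p) implies Box (r and p)) or (not p implies q)):
1. not ((Dia Box (r and p) implies Box (r and p)) or (not p implies q)), u
2. not (Dia Box (r and p) implies Box (r and p)), u
3. not (not p implies q), u
4. Dia Box (r and p), u
5. not Box (r and p), u
6. not p, u
7. not q, u
8. Box (r and p), v
9. r and p, v
10. r, v
11. p, v
12. not (r and p), w
13. not p, w
Accessibility: uRu, uRv, uRw, vRv, wRw
Complete open branch: countermodel on an S4-frame, so not valid in S4, nor in K, T (the same frame is also a K-frame and a T-frame).

S5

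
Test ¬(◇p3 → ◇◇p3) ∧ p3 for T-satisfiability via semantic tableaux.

Unsatisfiable

1. ¬(◇p3 → ◇◇p3) ∧ p3, w0
2. ¬(◇p3 → ◇◇p3), w0   [∧-rule on 1]
3. p3, w0   [∧-rule on 1]
4. ◇p3, w0   [¬→-rule on 2]
5. ¬◇◇p3, w0   [¬→-rule on 2]
6. ¬◇p3, w0   [¬◇-rule on 5 via w0Rw0]
7. ¬p3, w0   [¬◇-rule on 6 via w0Rw0]
Accessibility: w0Rw0
Branch closes: p3 and ¬p3 both at w0.
Every branch closes; the branch above is one of them.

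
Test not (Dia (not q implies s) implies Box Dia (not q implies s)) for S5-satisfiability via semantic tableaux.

Unsatisfiable

1. not (Dia (not q implies s) implies Box Dia (not q implies s)), 0
2. Dia (not q implies s), 0   [neg-implies-rule on 1]
3. not Box Dia (not q implies s), 0   [neg-implies-rule on 1]
4. not q implies s, 1   [Dia-rule on 2: fresh world 1, 0R1]
5. s, 1   [implies-rule on 4 (branches; this branch)]
6. not Dia (not q implies s), 2   [neg-Box-rule on 3: fresh world 2, 0R2]
7. not (not q implies s), 0   [neg-Dia-rule on 6 via 2R0]
8. not q, 0   [neg-implies-rule on 7]
9. not s, 0   [neg-implies-rule on 7]
10. not (not q implies s), 1   [neg-Dia-rule on 6 via 2R1]
11. not q, 1   [neg-implies-rule on 10]
12. not s, 1   [neg-implies-rule on 10]
Accessibility: 0R0, 0R1, 0R2, 1R0, 1R1, 1R2, 2R0, 2R1, 2R2
Branch closes: s and not s both at 1.
All branches of the tableau close; one closing branch shown above.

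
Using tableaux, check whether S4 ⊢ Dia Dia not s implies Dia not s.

Tableau for the negation not (Dia Dia not s implies Dia not s):
1. not (Dia Dia not s implies Dia not s), u
2. Dia Dia not s, u
3. not Dia not s, u
4. s, u
5. Dia not s, v
6. s, v
7. not s, w
8. s, w
Accessibility: uRu, uRv, uRw, vRv, vRw, wRw
Branch closes: s and not s both at w.
Every branch of the negation's tableau closes; the branch above is one of them.

Valid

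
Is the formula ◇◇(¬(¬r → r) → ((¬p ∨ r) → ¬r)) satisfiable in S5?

1. ◇◇(¬(¬r → r) → ((¬p ∨ r) → ¬r)), 0
2. ◇(¬(¬r → r) → ((¬p ∨ r) → ¬r)), 1
3. ¬(¬r → r) → ((¬p ∨ r) → ¬r), 2
4. (¬p ∨ r) → ¬r, 2
5. ¬r, 2
Accessibility: 0R0, 0R1, 0R2, 1R0, 1R1, 1R2, 2R0, 2R1, 2R2

Satisfiable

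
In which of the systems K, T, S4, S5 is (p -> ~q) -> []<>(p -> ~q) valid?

S5

S5-tableau for the negation ~((p -> ~q) -> []<>(p -> ~q)):
1. ~((p -> ~q) -> []<>(p -> ~q)), 0
2. p -> ~q, 0
3. ~[]<>(p -> ~q), 0
4. ~q, 0
5. ~<>(p -> ~q), 1
6. ~(p -> ~q), 0
7. p, 0
8. q, 0
Accessibility: 0R0, 0R1, 1R0, 1R1
Branch closes: q and ~q both at 0.
Every branch closes (one shown): valid in S5.
S4-tableau for the negation ~((p -> ~q) -> []<>(p -> ~q)):
1. ~((p -> ~q) -> []<>(p -> ~q)), 0
2. p -> ~q, 0
3. ~[]<>(p -> ~q), 0
4. ~q, 0
5. ~<>(p -> ~q), 1
6. ~(p -> ~q), 1
7. p, 1
8. q, 1
Accessibility: 0R0, 0R1, 1R1
Complete open branch: countermodel on an S4-frame, so not valid in S4, nor in K, T (the same frame is also a K-frame and a T-frame).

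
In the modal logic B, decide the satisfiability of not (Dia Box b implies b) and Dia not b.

No, unsatisfiable

1. not (Dia Box b implies b) and Dia not b, w0
2. not (Dia Box b implies b), w0   [and-rule on 1]
3. Dia not b, w0   [and-rule on 1]
4. Dia Box b, w0   [neg-implies-rule on 2]
5. not b, w0   [neg-implies-rule on 2]
6. not b, w1   [Dia-rule on 3: fresh world w1, w0Rw1]
7. Box b, w2   [Dia-rule on 4: fresh world w2, w0Rw2]
8. b, w0   [Box-rule on 7 via w2Rw0]
Accessibility: w0Rw0, w0Rw1, w0Rw2, w1Rw0, w1Rw1, w2Rw0, w2Rw2
Branch closes: b and not b both at w0.
(One branch shown.) All branches close.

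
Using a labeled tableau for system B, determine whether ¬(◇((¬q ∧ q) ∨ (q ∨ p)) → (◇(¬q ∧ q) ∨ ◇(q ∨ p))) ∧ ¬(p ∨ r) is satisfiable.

1. ¬(◇((¬q ∧ q) ∨ (q ∨ p)) → (◇(¬q ∧ q) ∨ ◇(q ∨ p))) ∧ ¬(p ∨ r), w0
2. ¬(◇((¬q ∧ q) ∨ (q ∨ p)) → (◇(¬q ∧ q) ∨ ◇(q ∨ p))), w0
3. ¬(p ∨ r), w0
4. ◇((¬q ∧ q) ∨ (q ∨ p)), w0
5. ¬(◇(¬q ∧ q) ∨ ◇(q ∨ p)), w0
6. ¬p, w0
7. ¬r, w0
8. ¬◇(¬q ∧ q), w0
9. ¬◇(q ∨ p), w0
10. ¬(¬q ∧ q), w0
11. ¬(q ∨ p), w0
12. ¬q, w0
13. (¬q ∧ q) ∨ (q ∨ p), w1
14. ¬(¬q ∧ q), w1
15. ¬(q ∨ p), w1
16. ¬q, w1
17. ¬p, w1
18. q ∨ p, w1
19. p, w1
Accessibility: w0Rw0, w0Rw1, w1Rw0, w1Rw1
Branch closes: p and ¬p both at w1.
All branches of the tableau close; one closing branch shown above.

Unsatisfiable (every branch closes)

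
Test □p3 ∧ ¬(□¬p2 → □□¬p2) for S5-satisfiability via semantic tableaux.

No, unsatisfiable

1. □p3 ∧ ¬(□¬p2 → □□¬p2), u
2. □p3, u   [∧-rule on 1]
3. ¬(□¬p2 → □□¬p2), u   [∧-rule on 1]
4. □¬p2, u   [¬→-rule on 3]
5. ¬□□¬p2, u   [¬→-rule on 3]
6. p3, u   [□-rule on 2 via uRu]
7. ¬p2, u   [□-rule on 4 via uRu]
8. ¬□¬p2, v   [¬□-rule on 5: fresh world v, uRv]
9. p3, v   [□-rule on 2 via uRv]
10. ¬p2, v   [□-rule on 4 via uRv]
11. p2, w   [¬□-rule on 8: fresh world w, vRw]
12. p3, w   [□-rule on 2 via uRw]
13. ¬p2, w   [□-rule on 4 via uRw]
Accessibility: uRu, uRv, uRw, vRu, vRv, vRw, wRu, wRv, wRw
Branch closes: p2 and ¬p2 both at w.
All branches of the tableau close; one closing branch shown above.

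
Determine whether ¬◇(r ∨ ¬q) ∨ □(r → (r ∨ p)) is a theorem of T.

Tableau for the negation ¬(¬◇(r ∨ ¬q) ∨ □(r → (r ∨ p))):
1. ¬(¬◇(r ∨ ¬q) ∨ □(r → (r ∨ p))), w0
2. ◇(r ∨ ¬q), w0   [¬∨-rule on 1]
3. ¬□(r → (r ∨ p)), w0   [¬∨-rule on 1]
4. r ∨ ¬q, w1   [◇-rule on 2: fresh world w1, w0Rw1]
5. ¬q, w1   [∨-rule on 4 (branches; this branch)]
6. ¬(r → (r ∨ p)), w2   [¬□-rule on 3: fresh world w2, w0Rw2]
7. r, w2   [¬→-rule on 6]
8. ¬(r ∨ p), w2   [¬→-rule on 6]
9. ¬r, w2   [¬∨-rule on 8]
10. ¬p, w2   [¬∨-rule on 8]
Accessibility: w0Rw0, w0Rw1, w0Rw2, w1Rw1, w2Rw2
Branch closes: r and ¬r both at w2.
Every branch of the negation's tableau closes; the branch above is one of them.

Yes, valid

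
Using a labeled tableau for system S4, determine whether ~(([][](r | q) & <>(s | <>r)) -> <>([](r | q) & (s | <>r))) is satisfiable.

No, unsatisfiable

1. ~(([][](r | q) & <>(s | <>r)) -> <>([](r | q) & (s | <>r))), 0
2. [][](r | q) & <>(s | <>r), 0
3. ~<>([](r | q) & (s | <>r)), 0
4. [][](r | q), 0
5. <>(s | <>r), 0
6. ~([](r | q) & (s | <>r)), 0
7. [](r | q), 0
8. r | q, 0
9. ~(s | <>r), 0
10. ~s, 0
11. ~<>r, 0
12. ~r, 0
13. q, 0
14. s | <>r, 1
15. ~([](r | q) & (s | <>r)), 1
16. [](r | q), 1
17. r | q, 1
18. ~r, 1
19. s, 1
20. ~[](r | q), 1
21. q, 1
22. ~(r | q), 2
23. ~r, 2
24. ~q, 2
25. ~([](r | q) & (s | <>r)), 2
26. [](r | q), 2
27. r | q, 2
28. ~(s | <>r), 2
29. ~s, 2
30. ~<>r, 2
31. q, 2
Accessibility: 0R0, 0R1, 0R2, 1R1, 1R2, 2R2
Branch closes: q and ~q both at 2.
(One branch shown.) All branches close.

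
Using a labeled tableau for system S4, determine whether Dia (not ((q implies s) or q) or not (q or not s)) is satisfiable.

Satisfiable (open branch found)

1. Dia (not ((q implies s) or q) or not (q or not s)), u
2. not ((q implies s) or q) or not (q or not s), v
3. not (q or not s), v
4. not q, v
5. s, v
Accessibility: uRu, uRv, vRv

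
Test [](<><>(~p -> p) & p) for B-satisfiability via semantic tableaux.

1. [](<><>(~p -> p) & p), u
2. <><>(~p -> p) & p, u
3. <><>(~p -> p), u
4. p, u
5. <>(~p -> p), v
6. <><>(~p -> p) & p, v
7. <><>(~p -> p), v
8. p, v
9. ~p -> p, w
10. p, w
11. <>(~p -> p), x
12. ~p -> p, y
13. p, y
Accessibility: uRu, uRv, vRu, vRv, vRw, vRx, wRv, wRw, xRv, xRx, xRy, yRx, yRy

Satisfiable (open branch found)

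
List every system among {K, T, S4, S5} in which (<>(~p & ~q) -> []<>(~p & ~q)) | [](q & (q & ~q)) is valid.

S5

S4-tableau for the negation ~((<>(~p & ~q) -> []<>(~p & ~q)) | [](q & (q & ~q))):
1. ~((<>(~p & ~q) -> []<>(~p & ~q)) | [](q & (q & ~q))), u
2. ~(<>(~p & ~q) -> []<>(~p & ~q)), u   [~|-rule on 1]
3. ~[](q & (q & ~q)), u   [~|-rule on 1]
4. <>(~p & ~q), u   [~->-rule on 2]
5. ~[]<>(~p & ~q), u   [~->-rule on 2]
6. ~(q & (q & ~q)), v   [~[]-rule on 3: fresh world v, uRv]
7. ~(q & ~q), v   [~&-rule on 6 (branches; this branch)]
8. q, v   [~&-rule on 7 (branches; this branch)]
9. ~p & ~q, w   [<>-rule on 4: fresh world w, uRw]
10. ~p, w   [&-rule on 9]
11. ~q, w   [&-rule on 9]
12. ~<>(~p & ~q), x   [~[]-rule on 5: fresh world x, uRx]
13. ~(~p & ~q), x   [~<>-rule on 12 via xRx]
14. q, x   [~&-rule on 13 (branches; this branch)]
Accessibility: uRu, uRv, uRw, uRx, vRv, wRw, xRx
Complete open branch: countermodel on an S4-frame, so not valid in S4, nor in K, T (the same frame is also a K-frame and a T-frame).
S5-tableau for the negation ~((<>(~p & ~q) -> []<>(~p & ~q)) | [](q & (q & ~q))):
1. ~((<>(~p & ~q) -> []<>(~p & ~q)) | [](q & (q & ~q))), u
2. ~(<>(~p & ~q) -> []<>(~p & ~q)), u   [~|-rule on 1]
3. ~[](q & (q & ~q)), u   [~|-rule on 1]
4. <>(~p & ~q), u   [~->-rule on 2]
5. ~[]<>(~p & ~q), u   [~->-rule on 2]
6. ~(q & (q & ~q)), v   [~[]-rule on 3: fresh world v, uRv]
7. ~(q & ~q), v   [~&-rule on 6 (branches; this branch)]
8. q, v   [~&-rule on 7 (branches; this branch)]
9. ~p & ~q, w   [<>-rule on 4: fresh world w, uRw]
10. ~p, w   [&-rule on 9]
11. ~q, w   [&-rule on 9]
12. ~<>(~p & ~q), x   [~[]-rule on 5: fresh world x, uRx]
13. ~(~p & ~q), u   [~<>-rule on 12 via xRu]
14. ~(~p & ~q), v   [~<>-rule on 12 via xRv]
15. ~(~p & ~q), w   [~<>-rule on 12 via xRw]
16. ~(~p & ~q), x   [~<>-rule on 12 via xRx]
17. q, u   [~&-rule on 13 (branches; this branch)]
18. q, w   [~&-rule on 15 (branches; this branch)]
Accessibility: uRu, uRv, uRw, uRx, vRu, vRv, vRw, vRx, wRu, wRv, wRw, wRx, xRu, xRv, xRw, xRx
Branch closes: q and ~q both at w.
Every branch closes (one shown): valid in S5.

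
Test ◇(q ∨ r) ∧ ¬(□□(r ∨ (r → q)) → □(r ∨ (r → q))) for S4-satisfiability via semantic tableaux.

1. ◇(q ∨ r) ∧ ¬(□□(r ∨ (r → q)) → □(r ∨ (r → q))), u
2. ◇(q ∨ r), u
3. ¬(□□(r ∨ (r → q)) → □(r ∨ (r → q))), u
4. □□(r ∨ (r → q)), u
5. ¬□(r ∨ (r → q)), u
6. □(r ∨ (r → q)), u
7. r ∨ (r → q), u
8. r → q, u
9. q, u
10. q ∨ r, v
11. □(r ∨ (r → q)), v
12. r ∨ (r → q), v
13. r, v
14. r → q, v
15. q, v
16. ¬(r ∨ (r → q)), w
17. ¬r, w
18. ¬(r → q), w
19. r, w
20. ¬q, w
Accessibility: uRu, uRv, uRw, vRv, wRw
Branch closes: r and ¬r both at w.
Every branch closes; the branch above is one of them.

No, unsatisfiable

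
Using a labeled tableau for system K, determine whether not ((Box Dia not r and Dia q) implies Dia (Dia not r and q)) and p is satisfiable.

1. not ((Box Dia not r and Dia q) implies Dia (Dia not r and q)) and p, u
2. not ((Box Dia not r and Dia q) implies Dia (Dia not r and q)), u   [and-rule on 1]
3. p, u   [and-rule on 1]
4. Box Dia not r and Dia q, u   [neg-implies-rule on 2]
5. not Dia (Dia not r and q), u   [neg-implies-rule on 2]
6. Box Dia not r, u   [and-rule on 4]
7. Dia q, u   [and-rule on 4]
8. q, v   [Dia-rule on 7: fresh world v, uRv]
9. not (Dia not r and q), v   [neg-Dia-rule on 5 via uRv]
10. Dia not r, v   [Box-rule on 6 via uRv]
11. not Dia not r, v   [neg-and-rule on 9 (branches; this branch)]
12. not r, w   [Dia-rule on 10: fresh world w, vRw]
13. r, w   [neg-Dia-rule on 11 via vRw]
Accessibility: uRv, vRw
Branch closes: r and not r both at w.
All branches of the tableau close; one closing branch shown above.

No, unsatisfiable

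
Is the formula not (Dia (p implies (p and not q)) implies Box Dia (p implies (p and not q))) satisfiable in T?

Satisfiable (open branch found)

1. not (Dia (p implies (p and not q)) implies Box Dia (p implies (p and not q))), 0
2. Dia (p implies (p and not q)), 0
3. not Box Dia (p implies (p and not q)), 0
4. p implies (p and not q), 1
5. p and not q, 1
6. p, 1
7. not q, 1
8. not Dia (p implies (p and not q)), 2
9. not (p implies (p and not q)), 2
10. p, 2
11. not (p and not q), 2
12. q, 2
Accessibility: 0R0, 0R1, 0R2, 1R1, 2R2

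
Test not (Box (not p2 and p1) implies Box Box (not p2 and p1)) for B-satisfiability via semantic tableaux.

Satisfiable

1. not (Box (not p2 and p1) implies Box Box (not p2 and p1)), 0
2. Box (not p2 and p1), 0   [neg-implies-rule on 1]
3. not Box Box (not p2 and p1), 0   [neg-implies-rule on 1]
4. not p2 and p1, 0   [Box-rule on 2 via 0R0]
5. not p2, 0   [and-rule on 4]
6. p1, 0   [and-rule on 4]
7. not Box (not p2 and p1), 1   [neg-Box-rule on 3: fresh world 1, 0R1]
8. not p2 and p1, 1   [Box-rule on 2 via 0R1]
9. not p2, 1   [and-rule on 8]
10. p1, 1   [and-rule on 8]
11. not (not p2 and p1), 2   [neg-Box-rule on 7: fresh world 2, 1R2]
12. not p1, 2   [neg-and-rule on 11 (branches; this branch)]
Accessibility: 0R0, 0R1, 1R0, 1R1, 1R2, 2R1, 2R2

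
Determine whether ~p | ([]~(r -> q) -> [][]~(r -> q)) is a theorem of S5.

Valid

Tableau for the negation ~(~p | ([]~(r -> q) -> [][]~(r -> q))):
1. ~(~p | ([]~(r -> q) -> [][]~(r -> q))), w0
2. p, w0   [~|-rule on 1]
3. ~([]~(r -> q) -> [][]~(r -> q)), w0   [~|-rule on 1]
4. []~(r -> q), w0   [~->-rule on 3]
5. ~[][]~(r -> q), w0   [~->-rule on 3]
6. ~(r -> q), w0   [[]-rule on 4 via w0Rw0]
7. r, w0   [~->-rule on 6]
8. ~q, w0   [~->-rule on 6]
9. ~[]~(r -> q), w1   [~[]-rule on 5: fresh world w1, w0Rw1]
10. ~(r -> q), w1   [[]-rule on 4 via w0Rw1]
11. r, w1   [~->-rule on 10]
12. ~q, w1   [~->-rule on 10]
13. r -> q, w2   [~[]-rule on 9: fresh world w2, w1Rw2]
14. ~(r -> q), w2   [[]-rule on 4 via w0Rw2]
15. r, w2   [~->-rule on 14]
16. ~q, w2   [~->-rule on 14]
17. q, w2   [->-rule on 13 (branches; this branch)]
Accessibility: w0Rw0, w0Rw1, w0Rw2, w1Rw0, w1Rw1, w1Rw2, w2Rw0, w2Rw1, w2Rw2
Branch closes: q and ~q both at w2.
All branches of the negation close; one closing branch shown above.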